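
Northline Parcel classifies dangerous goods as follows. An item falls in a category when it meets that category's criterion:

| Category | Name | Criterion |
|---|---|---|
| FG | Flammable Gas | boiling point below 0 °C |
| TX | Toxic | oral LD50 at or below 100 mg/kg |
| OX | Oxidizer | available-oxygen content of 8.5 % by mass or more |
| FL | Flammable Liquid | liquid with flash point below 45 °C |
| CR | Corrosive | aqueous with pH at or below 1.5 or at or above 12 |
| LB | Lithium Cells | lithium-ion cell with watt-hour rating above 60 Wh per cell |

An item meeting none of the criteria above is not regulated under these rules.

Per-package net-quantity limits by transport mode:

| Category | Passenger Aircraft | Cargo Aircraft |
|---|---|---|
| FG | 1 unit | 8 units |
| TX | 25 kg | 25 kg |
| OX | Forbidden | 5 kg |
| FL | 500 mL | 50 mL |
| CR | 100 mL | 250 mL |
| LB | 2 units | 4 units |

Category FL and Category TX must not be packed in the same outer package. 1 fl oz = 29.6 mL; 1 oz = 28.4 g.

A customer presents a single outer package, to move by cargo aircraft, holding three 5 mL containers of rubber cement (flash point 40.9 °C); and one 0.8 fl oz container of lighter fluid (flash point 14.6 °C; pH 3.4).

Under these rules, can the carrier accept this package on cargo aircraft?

Rubber cement: flash point 40.9 °C < 45 °C → Category FL (Flammable Liquid).
With flash point 14.6 °C (< 45 °C), the lighter fluid falls in Category FL.
Total Category FL: (three 5 mL containers = 15 mL) + (one 0.8 fl oz container = 23.68 mL) = 38.68 mL.
38.68 mL ≤ 50 mL (cargo aircraft limit, Category FL) — within limit.

Yes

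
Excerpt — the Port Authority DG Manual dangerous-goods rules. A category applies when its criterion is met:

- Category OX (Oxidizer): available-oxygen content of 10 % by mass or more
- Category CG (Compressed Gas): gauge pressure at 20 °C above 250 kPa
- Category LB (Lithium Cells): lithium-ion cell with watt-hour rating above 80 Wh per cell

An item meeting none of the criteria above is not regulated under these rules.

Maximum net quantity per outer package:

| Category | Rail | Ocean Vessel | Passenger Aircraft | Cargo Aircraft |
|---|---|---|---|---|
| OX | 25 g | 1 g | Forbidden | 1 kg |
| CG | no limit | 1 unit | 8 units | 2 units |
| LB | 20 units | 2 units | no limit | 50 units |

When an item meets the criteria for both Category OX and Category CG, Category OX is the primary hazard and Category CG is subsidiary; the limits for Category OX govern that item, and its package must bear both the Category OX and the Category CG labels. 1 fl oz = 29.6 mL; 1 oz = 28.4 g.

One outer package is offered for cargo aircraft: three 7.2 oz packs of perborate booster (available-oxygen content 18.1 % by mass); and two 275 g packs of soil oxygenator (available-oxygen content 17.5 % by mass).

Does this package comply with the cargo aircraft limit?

With available-oxygen content 18.1 % by mass (≥ 10 % by mass), the perborate booster falls in Category OX.
Available-oxygen content 17.5 % by mass meets the Category OX criterion (Oxidizer), so the soil oxygenator is Category OX.
Total Category OX: (three 7.2 oz packs = 613.44 g) + (two 275 g packs = 550 g) = 1163.44 g.
1163.44 g > 1 kg (cargo aircraft limit, Category OX) — over the limit.

No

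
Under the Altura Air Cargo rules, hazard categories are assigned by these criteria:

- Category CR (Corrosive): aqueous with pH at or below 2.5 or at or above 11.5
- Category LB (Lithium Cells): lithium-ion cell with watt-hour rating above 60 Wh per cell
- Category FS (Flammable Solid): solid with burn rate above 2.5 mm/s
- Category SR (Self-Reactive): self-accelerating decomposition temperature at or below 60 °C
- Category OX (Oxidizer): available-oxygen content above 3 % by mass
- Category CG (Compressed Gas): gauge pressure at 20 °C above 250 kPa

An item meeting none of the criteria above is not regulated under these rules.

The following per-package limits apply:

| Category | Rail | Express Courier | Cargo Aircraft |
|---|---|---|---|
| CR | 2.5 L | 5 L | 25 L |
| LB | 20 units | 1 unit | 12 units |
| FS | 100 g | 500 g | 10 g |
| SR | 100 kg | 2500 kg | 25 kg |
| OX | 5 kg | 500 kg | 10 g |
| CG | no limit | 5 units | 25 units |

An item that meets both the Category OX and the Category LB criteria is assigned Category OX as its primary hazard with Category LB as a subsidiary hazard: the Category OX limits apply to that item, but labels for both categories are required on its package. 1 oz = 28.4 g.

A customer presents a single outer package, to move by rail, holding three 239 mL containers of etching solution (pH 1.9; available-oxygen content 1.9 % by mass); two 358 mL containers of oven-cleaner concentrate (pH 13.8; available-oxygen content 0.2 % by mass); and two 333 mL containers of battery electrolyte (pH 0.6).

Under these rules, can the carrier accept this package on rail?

Yes

pH 1.9 meets the Category CR criterion (Corrosive), so the etching solution is Category CR.
pH 13.8 meets the Category CR criterion (Corrosive), so the oven-cleaner concentrate is Category CR.
Battery electrolyte: pH 0.6 ≤ 2.5 → Category CR (Corrosive).
Category CR net quantity: (three 239 mL containers = 717 mL) + (two 358 mL containers = 716 mL) + (two 333 mL containers = 666 mL) = 2.099 L.
2.099 L ≤ 2.5 L (rail limit, Category CR) — within limit.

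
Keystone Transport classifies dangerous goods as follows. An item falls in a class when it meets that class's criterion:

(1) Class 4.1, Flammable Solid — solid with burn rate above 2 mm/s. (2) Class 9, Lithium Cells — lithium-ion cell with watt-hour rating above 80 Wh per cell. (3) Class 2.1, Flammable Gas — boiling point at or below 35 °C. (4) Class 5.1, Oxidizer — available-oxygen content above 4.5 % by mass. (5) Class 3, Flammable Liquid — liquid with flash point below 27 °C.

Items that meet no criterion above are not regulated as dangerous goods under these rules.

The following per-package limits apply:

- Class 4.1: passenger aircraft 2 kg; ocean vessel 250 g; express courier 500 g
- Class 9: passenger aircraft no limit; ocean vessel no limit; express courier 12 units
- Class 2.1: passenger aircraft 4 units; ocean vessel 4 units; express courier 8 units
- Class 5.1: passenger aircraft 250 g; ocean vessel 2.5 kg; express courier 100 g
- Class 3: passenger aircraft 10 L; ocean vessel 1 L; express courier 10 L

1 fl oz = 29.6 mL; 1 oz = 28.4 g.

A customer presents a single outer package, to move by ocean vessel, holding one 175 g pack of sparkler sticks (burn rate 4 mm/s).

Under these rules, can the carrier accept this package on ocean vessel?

The sparkler sticks have burn rate 4 mm/s, which is > 2 mm/s, so they are Class 4.1 (Flammable Solid).
Class 4.1 quantity: 175 g.
That is within the Class 4.1 ocean vessel limit of 250 g.

Yes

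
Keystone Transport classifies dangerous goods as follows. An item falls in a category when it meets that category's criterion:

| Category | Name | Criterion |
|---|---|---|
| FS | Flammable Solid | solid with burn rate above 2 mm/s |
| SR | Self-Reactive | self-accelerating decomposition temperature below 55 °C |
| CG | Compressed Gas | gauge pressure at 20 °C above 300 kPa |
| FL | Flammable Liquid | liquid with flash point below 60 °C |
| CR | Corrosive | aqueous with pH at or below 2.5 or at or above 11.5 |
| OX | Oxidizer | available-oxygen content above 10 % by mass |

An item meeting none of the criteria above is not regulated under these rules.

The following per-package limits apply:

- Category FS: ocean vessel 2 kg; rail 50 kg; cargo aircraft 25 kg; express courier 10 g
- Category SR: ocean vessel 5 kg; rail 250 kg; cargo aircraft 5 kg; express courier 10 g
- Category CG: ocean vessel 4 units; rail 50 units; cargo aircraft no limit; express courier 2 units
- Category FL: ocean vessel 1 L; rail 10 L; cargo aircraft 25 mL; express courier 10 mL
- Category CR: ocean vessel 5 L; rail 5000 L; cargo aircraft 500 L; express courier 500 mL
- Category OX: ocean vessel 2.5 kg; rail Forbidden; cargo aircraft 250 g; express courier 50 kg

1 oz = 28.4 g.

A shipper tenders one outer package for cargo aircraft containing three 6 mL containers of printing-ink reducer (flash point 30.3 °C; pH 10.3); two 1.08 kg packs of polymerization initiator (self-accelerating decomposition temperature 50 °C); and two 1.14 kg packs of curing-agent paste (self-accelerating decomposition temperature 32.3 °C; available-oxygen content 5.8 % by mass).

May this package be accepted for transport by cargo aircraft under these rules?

Yes

With flash point 30.3 °C (< 60 °C), the printing-ink reducer falls in Category FL.
The polymerization initiator has self-accelerating decomposition temperature 50 °C, which is < 55 °C, so it is Category SR (Self-Reactive).
Curing-agent paste: self-accelerating decomposition temperature 32.3 °C < 55 °C → Category SR (Self-Reactive).
Category FL quantity: three 6 mL containers = 18 mL.
18 mL is within the cargo aircraft limit of 25 mL for Category FL.
Category SR net quantity: (two 1.08 kg packs = 2.16 kg) + (two 1.14 kg packs = 2.28 kg) = 4.44 kg.
4.44 kg is within the cargo aircraft limit of 5 kg for Category SR.
Every hazard category is within its cargo aircraft limit and no segregation rule is violated.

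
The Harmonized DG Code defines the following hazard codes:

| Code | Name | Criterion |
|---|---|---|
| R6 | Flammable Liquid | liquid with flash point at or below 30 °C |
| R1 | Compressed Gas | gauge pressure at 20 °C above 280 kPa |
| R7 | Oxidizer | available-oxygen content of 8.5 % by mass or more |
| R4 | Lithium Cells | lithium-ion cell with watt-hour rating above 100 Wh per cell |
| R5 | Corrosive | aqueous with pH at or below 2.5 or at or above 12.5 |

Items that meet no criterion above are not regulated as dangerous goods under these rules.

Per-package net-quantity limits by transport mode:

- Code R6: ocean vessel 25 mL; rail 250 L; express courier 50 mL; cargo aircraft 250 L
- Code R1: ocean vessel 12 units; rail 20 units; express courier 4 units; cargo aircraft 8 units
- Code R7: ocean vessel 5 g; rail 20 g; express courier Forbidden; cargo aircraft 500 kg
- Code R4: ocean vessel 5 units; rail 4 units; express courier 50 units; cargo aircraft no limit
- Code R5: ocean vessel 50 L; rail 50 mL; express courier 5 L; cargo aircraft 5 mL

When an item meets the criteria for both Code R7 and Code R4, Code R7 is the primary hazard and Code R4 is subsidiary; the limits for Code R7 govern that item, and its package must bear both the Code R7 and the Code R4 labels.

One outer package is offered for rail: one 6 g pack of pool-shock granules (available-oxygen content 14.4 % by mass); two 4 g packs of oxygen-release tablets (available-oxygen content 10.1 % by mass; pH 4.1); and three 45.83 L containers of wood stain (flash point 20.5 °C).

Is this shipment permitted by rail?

Yes

The pool-shock granules have available-oxygen content 14.4 % by mass, which is ≥ 8.5 % by mass, so they are Code R7 (Oxidizer).
With available-oxygen content 10.1 % by mass (≥ 8.5 % by mass), the oxygen-release tablets fall in Code R7.
Flash point 20.5 °C meets the Code R6 criterion (Flammable Liquid), so the wood stain is Code R6.
Code R7 net quantity: 6 g + (two 4 g packs = 8 g) = 14 g.
14 g is within the rail limit of 20 g for Code R7.
Code R6 quantity: three 45.83 L containers = 137.49 L.
137.49 L is within the rail limit of 250 L for Code R6.
Every hazard code is within its rail limit and no segregation rule is violated.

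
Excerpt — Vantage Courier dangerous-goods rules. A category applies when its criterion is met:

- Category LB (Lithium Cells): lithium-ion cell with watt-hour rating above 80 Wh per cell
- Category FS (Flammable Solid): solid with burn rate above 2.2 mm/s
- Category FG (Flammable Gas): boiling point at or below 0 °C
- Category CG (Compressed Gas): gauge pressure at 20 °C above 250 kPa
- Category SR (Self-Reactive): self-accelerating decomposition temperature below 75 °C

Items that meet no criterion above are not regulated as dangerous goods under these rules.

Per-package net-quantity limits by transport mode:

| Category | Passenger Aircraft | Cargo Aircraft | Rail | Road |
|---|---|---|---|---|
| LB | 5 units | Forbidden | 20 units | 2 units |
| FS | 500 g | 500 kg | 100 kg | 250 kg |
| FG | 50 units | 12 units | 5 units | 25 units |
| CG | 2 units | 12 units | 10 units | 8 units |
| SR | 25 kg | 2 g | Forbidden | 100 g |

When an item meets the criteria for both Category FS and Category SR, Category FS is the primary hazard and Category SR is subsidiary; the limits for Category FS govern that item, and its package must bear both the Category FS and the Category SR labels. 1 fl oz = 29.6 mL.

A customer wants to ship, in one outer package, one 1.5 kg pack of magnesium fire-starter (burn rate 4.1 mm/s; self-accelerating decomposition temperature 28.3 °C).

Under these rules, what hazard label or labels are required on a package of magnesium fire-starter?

Magnesium fire-starter: burn rate 4.1 mm/s > 2.2 mm/s → Category FS (Flammable Solid).
With self-accelerating decomposition temperature 28.3 °C (< 75 °C), the magnesium fire-starter falls in Category SR.
By the precedence rule Category FS is primary and Category SR is subsidiary, and that rule requires both labels on the package.

Category FS and SR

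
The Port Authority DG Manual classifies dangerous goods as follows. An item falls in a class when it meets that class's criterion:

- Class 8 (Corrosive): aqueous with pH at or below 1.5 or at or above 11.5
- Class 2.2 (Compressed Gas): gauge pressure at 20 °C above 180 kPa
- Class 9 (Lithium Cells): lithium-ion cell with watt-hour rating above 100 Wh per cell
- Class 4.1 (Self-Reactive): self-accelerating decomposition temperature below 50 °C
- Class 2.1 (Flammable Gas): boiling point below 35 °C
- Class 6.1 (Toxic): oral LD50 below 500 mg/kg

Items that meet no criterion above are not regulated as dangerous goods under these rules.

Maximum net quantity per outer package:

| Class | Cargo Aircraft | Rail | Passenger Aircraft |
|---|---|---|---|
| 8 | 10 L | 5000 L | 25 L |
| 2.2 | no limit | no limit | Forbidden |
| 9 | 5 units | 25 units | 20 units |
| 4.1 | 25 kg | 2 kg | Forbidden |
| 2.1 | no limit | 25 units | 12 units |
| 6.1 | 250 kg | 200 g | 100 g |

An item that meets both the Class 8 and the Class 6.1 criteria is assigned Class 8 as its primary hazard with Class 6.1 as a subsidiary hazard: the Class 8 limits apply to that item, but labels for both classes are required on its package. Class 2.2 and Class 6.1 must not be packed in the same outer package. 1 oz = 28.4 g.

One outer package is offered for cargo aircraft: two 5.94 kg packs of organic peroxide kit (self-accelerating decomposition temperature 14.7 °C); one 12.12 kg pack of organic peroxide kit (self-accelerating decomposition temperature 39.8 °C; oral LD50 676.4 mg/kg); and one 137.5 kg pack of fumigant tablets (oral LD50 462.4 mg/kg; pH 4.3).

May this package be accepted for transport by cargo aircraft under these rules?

Yes

The organic peroxide kit has self-accelerating decomposition temperature 14.7 °C, which is < 50 °C, so it is Class 4.1 (Self-Reactive).
Self-accelerating decomposition temperature 39.8 °C meets the Class 4.1 criterion (Self-Reactive), so the organic peroxide kit is Class 4.1.
With oral LD50 462.4 mg/kg (< 500 mg/kg), the fumigant tablets fall in Class 6.1.
Total Class 4.1: (two 5.94 kg packs = 11.88 kg) + 12.12 kg = 24 kg.
24 kg is within the cargo aircraft limit of 25 kg for Class 4.1.
Class 6.1 quantity: 137.5 kg.
That is within the Class 6.1 cargo aircraft limit of 250 kg.
The segregation rule (Class 2.2 with Class 6.1) does not apply to Class 4.1 with Class 6.1.
Every hazard class is within its cargo aircraft limit and no segregation rule is violated.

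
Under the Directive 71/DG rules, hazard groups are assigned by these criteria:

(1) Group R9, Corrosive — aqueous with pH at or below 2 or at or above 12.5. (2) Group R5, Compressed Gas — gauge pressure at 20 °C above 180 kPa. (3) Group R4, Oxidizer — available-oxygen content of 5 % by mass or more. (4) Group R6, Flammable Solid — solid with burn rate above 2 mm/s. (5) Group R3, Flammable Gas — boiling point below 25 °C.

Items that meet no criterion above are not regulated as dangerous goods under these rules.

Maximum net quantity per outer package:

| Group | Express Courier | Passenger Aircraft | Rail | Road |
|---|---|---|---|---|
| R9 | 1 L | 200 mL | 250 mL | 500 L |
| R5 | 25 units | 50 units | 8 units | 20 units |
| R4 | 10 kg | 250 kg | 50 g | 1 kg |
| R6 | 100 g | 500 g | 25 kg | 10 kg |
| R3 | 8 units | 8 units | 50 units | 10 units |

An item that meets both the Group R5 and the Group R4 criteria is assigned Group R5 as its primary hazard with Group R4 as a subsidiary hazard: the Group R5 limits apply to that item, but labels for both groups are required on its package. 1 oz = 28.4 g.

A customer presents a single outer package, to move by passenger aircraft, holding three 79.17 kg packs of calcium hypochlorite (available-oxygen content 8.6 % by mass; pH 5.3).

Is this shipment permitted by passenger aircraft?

Yes

Calcium hypochlorite: available-oxygen content 8.6 % by mass ≥ 5 % by mass → Group R4 (Oxidizer).
Group R4 quantity: three 79.17 kg packs = 237.51 kg.
That is within the Group R4 passenger aircraft limit of 250 kg.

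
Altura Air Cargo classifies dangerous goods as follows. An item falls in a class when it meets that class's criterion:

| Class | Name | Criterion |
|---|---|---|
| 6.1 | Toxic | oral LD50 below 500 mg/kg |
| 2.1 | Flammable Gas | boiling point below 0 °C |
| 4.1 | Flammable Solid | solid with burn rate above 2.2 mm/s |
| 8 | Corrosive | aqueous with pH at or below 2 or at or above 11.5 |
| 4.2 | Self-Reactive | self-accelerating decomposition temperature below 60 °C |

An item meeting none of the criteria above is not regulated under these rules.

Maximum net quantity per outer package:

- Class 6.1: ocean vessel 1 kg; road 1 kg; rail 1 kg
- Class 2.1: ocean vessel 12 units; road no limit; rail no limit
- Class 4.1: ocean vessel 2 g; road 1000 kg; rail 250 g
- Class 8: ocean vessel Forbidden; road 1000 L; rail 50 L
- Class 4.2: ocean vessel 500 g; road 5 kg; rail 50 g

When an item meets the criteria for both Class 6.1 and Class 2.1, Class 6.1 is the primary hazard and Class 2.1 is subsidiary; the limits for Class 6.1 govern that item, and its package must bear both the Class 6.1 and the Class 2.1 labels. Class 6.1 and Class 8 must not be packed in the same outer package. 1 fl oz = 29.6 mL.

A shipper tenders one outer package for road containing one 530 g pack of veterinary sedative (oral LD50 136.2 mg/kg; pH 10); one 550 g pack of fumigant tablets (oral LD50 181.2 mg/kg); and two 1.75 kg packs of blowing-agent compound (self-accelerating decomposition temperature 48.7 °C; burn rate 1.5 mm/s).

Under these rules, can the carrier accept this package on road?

The veterinary sedative has oral LD50 136.2 mg/kg, which is < 500 mg/kg, so it is Class 6.1 (Toxic).
The fumigant tablets have oral LD50 181.2 mg/kg, which is < 500 mg/kg, so they are Class 6.1 (Toxic).
Self-accelerating decomposition temperature 48.7 °C meets the Class 4.2 criterion (Self-Reactive), so the blowing-agent compound is Class 4.2.
Class 6.1 net quantity: 530 g + 550 g = 1.08 kg.
1.08 kg > 1 kg (road limit, Class 6.1) — over the limit.
Class 4.2 quantity: two 1.75 kg packs = 3.5 kg.
3.5 kg ≤ 5 kg (road limit, Class 4.2) — within limit.
The segregation rule (Class 6.1 with Class 8) does not apply to Class 6.1 with Class 4.2.

No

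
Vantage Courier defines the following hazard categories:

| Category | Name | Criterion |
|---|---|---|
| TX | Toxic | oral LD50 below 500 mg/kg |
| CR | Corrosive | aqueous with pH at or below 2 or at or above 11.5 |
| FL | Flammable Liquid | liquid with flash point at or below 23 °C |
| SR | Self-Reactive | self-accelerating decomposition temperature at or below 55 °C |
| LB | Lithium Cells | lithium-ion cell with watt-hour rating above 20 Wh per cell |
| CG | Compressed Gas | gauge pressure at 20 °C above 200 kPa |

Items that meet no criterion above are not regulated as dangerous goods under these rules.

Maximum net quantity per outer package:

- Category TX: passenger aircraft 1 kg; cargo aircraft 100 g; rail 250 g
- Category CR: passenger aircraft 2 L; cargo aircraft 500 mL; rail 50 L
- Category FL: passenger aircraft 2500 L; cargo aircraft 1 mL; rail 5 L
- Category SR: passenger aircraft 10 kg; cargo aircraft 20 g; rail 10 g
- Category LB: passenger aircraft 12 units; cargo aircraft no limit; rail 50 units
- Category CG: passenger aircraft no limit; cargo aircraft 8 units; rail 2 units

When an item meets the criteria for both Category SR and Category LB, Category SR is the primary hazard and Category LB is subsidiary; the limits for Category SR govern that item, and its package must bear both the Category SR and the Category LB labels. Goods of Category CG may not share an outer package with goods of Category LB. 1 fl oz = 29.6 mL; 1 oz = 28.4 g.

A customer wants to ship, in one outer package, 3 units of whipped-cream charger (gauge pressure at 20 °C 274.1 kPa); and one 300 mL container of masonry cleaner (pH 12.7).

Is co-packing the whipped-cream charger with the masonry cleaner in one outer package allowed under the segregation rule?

Yes

With gauge pressure at 20 °C 274.1 kPa (> 200 kPa), the whipped-cream charger falls in Category CG.
With pH 12.7 (≥ 11.5), the masonry cleaner falls in Category CR.
No segregation rule bars Category CG with Category CR.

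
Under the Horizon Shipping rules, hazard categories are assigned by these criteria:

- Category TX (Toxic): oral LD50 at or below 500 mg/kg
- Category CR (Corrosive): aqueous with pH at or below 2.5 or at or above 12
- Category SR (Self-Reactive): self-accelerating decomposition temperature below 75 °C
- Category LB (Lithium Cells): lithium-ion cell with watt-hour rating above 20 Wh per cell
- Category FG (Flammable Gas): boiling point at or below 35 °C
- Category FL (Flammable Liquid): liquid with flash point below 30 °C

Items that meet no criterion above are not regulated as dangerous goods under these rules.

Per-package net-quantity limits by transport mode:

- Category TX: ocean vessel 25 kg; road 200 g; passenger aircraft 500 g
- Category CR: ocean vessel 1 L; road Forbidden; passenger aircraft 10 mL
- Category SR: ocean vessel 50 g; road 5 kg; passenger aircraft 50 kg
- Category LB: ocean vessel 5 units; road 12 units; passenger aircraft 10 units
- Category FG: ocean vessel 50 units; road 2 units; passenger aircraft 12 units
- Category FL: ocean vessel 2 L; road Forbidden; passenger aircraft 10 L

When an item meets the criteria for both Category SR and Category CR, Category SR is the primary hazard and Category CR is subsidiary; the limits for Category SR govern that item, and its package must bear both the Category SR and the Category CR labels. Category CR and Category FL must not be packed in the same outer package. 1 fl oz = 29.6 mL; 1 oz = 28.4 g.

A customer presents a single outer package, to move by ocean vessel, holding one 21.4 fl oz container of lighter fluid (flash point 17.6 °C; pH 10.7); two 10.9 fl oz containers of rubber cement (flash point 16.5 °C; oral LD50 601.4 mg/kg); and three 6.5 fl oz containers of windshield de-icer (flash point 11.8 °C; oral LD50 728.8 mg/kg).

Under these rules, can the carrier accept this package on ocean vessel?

Yes

Flash point 17.6 °C meets the Category FL criterion (Flammable Liquid), so the lighter fluid is Category FL.
With flash point 16.5 °C (< 30 °C), the rubber cement falls in Category FL.
The windshield de-icer has flash point 11.8 °C, which is < 30 °C, so it is Category FL (Flammable Liquid).
Category FL net quantity: (one 21.4 fl oz container = 633.44 mL) + (two 10.9 fl oz containers = 645.28 mL) + (three 6.5 fl oz containers = 577.2 mL) = 1855.92 mL.
1855.92 mL is within the ocean vessel limit of 2 L for Category FL.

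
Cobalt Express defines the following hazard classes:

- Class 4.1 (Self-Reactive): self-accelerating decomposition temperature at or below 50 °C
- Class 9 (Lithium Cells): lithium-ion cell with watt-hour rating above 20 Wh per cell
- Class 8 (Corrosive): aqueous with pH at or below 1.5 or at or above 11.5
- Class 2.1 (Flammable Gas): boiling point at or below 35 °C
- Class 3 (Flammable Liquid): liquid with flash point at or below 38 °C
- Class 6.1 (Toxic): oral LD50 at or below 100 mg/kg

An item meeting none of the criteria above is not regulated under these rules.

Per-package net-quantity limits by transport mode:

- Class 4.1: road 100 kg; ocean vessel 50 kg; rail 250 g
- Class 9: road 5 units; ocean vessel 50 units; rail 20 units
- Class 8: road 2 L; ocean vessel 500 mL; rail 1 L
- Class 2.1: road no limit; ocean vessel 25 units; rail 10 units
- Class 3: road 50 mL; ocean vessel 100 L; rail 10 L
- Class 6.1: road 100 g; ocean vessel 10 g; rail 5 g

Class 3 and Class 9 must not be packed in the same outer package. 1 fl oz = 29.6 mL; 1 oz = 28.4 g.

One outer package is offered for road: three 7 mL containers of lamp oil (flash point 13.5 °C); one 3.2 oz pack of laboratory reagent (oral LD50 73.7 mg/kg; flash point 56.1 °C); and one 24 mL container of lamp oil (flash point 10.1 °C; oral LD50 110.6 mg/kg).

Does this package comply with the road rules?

Flash point 13.5 °C meets the Class 3 criterion (Flammable Liquid), so the lamp oil is Class 3.
Laboratory reagent: oral LD50 73.7 mg/kg ≤ 100 mg/kg → Class 6.1 (Toxic).
The lamp oil has flash point 10.1 °C, which is ≤ 38 °C, so it is Class 3 (Flammable Liquid).
Total Class 3: (three 7 mL containers = 21 mL) + 24 mL = 45 mL.
45 mL ≤ 50 mL (road limit, Class 3) — within limit.
Class 6.1 quantity: one 3.2 oz pack = 90.88 g.
That is within the Class 6.1 road limit of 100 g.
The segregation rule (Class 3 with Class 9) does not apply to Class 3 with Class 6.1.
Every hazard class is within its road limit and no segregation rule is violated.

Yes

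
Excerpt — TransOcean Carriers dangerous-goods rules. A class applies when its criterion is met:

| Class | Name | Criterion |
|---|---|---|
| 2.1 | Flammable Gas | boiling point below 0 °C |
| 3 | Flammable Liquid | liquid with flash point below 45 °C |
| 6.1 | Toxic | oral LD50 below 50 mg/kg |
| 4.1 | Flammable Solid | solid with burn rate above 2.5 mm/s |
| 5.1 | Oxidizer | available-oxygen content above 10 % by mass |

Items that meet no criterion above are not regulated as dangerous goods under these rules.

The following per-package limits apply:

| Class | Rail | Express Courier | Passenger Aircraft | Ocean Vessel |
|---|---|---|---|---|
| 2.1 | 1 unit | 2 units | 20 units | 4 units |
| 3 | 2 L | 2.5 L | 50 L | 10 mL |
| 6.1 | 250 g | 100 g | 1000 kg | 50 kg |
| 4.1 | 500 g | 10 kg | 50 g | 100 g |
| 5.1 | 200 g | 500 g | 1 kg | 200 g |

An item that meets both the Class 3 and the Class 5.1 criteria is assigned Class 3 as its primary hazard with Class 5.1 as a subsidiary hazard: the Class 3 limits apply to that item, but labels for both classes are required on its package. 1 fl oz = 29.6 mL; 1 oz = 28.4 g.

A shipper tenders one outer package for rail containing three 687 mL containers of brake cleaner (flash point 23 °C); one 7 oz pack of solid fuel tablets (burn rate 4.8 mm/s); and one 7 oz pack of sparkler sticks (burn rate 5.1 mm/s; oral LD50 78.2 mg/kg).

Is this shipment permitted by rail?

Brake cleaner: flash point 23 °C < 45 °C → Class 3 (Flammable Liquid).
With burn rate 4.8 mm/s (> 2.5 mm/s), the solid fuel tablets fall in Class 4.1.
Sparkler sticks: burn rate 5.1 mm/s > 2.5 mm/s → Class 4.1 (Flammable Solid).
Class 4.1 net quantity: (one 7 oz pack = 198.8 g) + (one 7 oz pack = 198.8 g) = 397.6 g.
That is within the Class 4.1 rail limit of 500 g.
Class 3 quantity: three 687 mL containers = 2.061 L.
2.061 L > 2 L (rail limit, Class 3) — over the limit.

No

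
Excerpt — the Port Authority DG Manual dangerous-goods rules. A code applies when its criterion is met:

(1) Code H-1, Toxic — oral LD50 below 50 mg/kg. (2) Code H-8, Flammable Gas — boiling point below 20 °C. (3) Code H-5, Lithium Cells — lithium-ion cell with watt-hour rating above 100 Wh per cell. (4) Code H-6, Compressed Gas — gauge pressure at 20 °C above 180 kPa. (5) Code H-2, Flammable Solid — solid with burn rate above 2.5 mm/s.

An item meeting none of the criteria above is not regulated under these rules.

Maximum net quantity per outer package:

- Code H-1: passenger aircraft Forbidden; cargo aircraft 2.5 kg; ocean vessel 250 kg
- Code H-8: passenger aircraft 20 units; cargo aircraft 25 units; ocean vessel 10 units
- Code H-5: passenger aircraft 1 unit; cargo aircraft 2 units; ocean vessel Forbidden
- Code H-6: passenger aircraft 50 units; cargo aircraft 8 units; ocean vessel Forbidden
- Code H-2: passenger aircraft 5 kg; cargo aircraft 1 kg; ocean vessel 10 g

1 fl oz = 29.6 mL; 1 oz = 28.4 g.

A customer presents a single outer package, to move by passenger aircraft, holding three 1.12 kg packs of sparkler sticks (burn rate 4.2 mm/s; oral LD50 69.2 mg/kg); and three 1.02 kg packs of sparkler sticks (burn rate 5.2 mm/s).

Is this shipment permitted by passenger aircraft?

Burn rate 4.2 mm/s meets the Code H-2 criterion (Flammable Solid), so the sparkler sticks are Code H-2.
Sparkler sticks: burn rate 5.2 mm/s > 2.5 mm/s → Code H-2 (Flammable Solid).
Total Code H-2: (three 1.12 kg packs = 3.36 kg) + (three 1.02 kg packs = 3.06 kg) = 6.42 kg.
6.42 kg > 5 kg (passenger aircraft limit, Code H-2) — over the limit.

No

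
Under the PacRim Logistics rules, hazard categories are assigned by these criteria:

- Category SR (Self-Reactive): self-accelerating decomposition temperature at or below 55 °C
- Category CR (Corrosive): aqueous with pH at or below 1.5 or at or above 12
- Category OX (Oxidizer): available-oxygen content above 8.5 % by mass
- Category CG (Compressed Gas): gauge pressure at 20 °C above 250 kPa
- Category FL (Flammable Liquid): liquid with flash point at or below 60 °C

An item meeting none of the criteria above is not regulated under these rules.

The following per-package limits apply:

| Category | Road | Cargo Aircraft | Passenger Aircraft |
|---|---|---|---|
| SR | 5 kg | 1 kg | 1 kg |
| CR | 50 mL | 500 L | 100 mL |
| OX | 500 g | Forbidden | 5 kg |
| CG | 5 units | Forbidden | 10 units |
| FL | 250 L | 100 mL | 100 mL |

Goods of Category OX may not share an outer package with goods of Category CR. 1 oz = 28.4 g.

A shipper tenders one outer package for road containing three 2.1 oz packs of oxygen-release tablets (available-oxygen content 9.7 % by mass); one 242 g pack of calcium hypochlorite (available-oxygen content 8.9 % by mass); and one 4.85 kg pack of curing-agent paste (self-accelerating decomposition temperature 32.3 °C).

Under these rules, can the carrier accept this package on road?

The oxygen-release tablets have available-oxygen content 9.7 % by mass, which is > 8.5 % by mass, so they are Category OX (Oxidizer).
Calcium hypochlorite: available-oxygen content 8.9 % by mass > 8.5 % by mass → Category OX (Oxidizer).
With self-accelerating decomposition temperature 32.3 °C (≤ 55 °C), the curing-agent paste falls in Category SR.
Total Category OX: (three 2.1 oz packs = 178.92 g) + 242 g = 420.92 g.
That is within the Category OX road limit of 500 g.
Category SR quantity: 4.85 kg.
4.85 kg is within the road limit of 5 kg for Category SR.
The segregation rule (Category OX with Category CR) does not apply to Category OX with Category SR.
Every hazard category is within its road limit and no segregation rule is violated.

Yes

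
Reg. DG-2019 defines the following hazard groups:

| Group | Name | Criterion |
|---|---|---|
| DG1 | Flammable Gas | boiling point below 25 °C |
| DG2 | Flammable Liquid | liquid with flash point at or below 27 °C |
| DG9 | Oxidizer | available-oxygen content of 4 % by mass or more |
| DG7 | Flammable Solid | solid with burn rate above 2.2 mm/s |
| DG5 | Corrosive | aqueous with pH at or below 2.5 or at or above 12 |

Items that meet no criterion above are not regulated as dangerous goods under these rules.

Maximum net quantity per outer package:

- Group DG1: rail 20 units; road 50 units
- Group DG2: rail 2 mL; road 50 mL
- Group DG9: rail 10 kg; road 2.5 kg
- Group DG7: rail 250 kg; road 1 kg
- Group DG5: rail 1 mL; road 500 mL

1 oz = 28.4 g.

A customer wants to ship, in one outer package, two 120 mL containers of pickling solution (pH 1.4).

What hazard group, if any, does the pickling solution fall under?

The pickling solution has pH 1.4, which is ≤ 2.5, so it is Group DG5 (Corrosive).

Group DG5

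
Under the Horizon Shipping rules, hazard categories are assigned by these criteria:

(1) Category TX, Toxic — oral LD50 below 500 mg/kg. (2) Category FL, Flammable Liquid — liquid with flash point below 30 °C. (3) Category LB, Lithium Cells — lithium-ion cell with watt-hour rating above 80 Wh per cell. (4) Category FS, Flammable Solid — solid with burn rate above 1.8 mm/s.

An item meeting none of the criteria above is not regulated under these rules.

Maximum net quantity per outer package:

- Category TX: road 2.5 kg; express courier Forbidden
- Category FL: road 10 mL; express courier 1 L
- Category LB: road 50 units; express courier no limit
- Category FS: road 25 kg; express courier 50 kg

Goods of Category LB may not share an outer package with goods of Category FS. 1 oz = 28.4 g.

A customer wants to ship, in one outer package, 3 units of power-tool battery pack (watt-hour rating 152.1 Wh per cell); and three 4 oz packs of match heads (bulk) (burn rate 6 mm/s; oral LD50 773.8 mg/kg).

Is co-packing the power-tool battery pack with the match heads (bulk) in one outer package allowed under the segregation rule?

Power-tool battery pack: watt-hour rating 152.1 Wh per cell > 80 Wh per cell → Category LB (Lithium Cells).
Match heads (bulk): burn rate 6 mm/s > 1.8 mm/s → Category FS (Flammable Solid).
Category LB and Category FS may not share an outer package.

No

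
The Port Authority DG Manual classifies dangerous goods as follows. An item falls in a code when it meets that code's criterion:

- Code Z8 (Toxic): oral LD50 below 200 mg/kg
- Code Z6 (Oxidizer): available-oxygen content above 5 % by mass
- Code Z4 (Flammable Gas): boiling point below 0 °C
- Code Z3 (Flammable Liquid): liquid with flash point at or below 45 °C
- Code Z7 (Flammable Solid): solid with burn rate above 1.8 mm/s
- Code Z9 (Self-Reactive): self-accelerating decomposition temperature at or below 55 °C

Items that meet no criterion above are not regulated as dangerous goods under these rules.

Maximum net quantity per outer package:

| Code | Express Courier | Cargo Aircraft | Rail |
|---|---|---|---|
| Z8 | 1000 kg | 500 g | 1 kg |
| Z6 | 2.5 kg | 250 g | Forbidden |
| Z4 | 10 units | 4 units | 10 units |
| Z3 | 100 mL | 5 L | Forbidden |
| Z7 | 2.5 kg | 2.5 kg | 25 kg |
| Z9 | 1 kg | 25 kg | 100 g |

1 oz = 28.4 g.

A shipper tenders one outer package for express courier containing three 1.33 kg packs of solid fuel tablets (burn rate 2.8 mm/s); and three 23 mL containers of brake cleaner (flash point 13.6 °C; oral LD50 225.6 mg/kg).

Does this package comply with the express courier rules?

No

With burn rate 2.8 mm/s (> 1.8 mm/s), the solid fuel tablets fall in Code Z7.
With flash point 13.6 °C (≤ 45 °C), the brake cleaner falls in Code Z3.
Code Z7 quantity: three 1.33 kg packs = 3.99 kg.
3.99 kg > 2.5 kg (express courier limit, Code Z7) — over the limit.
Code Z3 quantity: three 23 mL containers = 69 mL.
That is within the Code Z3 express courier limit of 100 mL.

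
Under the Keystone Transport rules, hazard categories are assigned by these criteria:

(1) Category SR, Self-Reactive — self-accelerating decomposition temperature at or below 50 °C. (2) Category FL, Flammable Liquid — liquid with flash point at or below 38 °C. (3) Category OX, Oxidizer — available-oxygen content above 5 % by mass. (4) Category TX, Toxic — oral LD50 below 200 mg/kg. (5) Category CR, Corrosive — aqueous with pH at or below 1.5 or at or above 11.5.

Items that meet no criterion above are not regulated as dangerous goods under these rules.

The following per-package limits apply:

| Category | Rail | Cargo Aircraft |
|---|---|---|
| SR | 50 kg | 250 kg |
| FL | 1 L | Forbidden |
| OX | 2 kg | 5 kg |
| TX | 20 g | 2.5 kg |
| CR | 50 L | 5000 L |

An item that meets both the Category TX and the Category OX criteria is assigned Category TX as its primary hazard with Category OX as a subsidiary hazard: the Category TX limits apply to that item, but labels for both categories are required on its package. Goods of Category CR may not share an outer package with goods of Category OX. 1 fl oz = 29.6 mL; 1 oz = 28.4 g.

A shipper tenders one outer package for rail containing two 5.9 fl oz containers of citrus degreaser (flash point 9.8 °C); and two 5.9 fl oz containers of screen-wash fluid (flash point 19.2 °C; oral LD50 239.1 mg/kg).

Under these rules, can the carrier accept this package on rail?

With flash point 9.8 °C (≤ 38 °C), the citrus degreaser falls in Category FL.
The screen-wash fluid has flash point 19.2 °C, which is ≤ 38 °C, so it is Category FL (Flammable Liquid).
Category FL net quantity: (two 5.9 fl oz containers = 349.28 mL) + (two 5.9 fl oz containers = 349.28 mL) = 698.56 mL.
698.56 mL is within the rail limit of 1 L for Category FL.

Yes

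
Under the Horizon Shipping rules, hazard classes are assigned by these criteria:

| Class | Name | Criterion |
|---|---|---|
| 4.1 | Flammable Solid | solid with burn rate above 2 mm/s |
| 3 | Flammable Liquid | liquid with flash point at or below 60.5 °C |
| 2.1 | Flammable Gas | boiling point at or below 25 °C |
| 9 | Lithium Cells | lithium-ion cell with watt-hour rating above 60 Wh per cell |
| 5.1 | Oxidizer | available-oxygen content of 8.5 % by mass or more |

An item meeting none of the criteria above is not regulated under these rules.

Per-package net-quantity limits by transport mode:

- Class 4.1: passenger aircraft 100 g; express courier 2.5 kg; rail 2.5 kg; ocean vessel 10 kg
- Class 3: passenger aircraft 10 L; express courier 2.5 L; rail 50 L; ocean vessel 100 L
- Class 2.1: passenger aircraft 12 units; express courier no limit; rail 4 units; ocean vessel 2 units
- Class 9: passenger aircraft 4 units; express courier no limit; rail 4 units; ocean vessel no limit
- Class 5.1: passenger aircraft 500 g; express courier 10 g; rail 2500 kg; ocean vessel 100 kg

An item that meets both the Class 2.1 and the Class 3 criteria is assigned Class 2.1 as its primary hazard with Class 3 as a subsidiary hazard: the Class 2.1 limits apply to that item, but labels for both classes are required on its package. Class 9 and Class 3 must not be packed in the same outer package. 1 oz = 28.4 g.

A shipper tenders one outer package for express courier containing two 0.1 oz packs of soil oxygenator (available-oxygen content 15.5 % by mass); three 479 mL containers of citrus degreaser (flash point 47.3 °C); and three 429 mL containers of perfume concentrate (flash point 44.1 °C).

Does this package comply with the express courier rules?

Soil oxygenator: available-oxygen content 15.5 % by mass ≥ 8.5 % by mass → Class 5.1 (Oxidizer).
Citrus degreaser: flash point 47.3 °C ≤ 60.5 °C → Class 3 (Flammable Liquid).
Flash point 44.1 °C meets the Class 3 criterion (Flammable Liquid), so the perfume concentrate is Class 3.
Class 3 net quantity: (three 479 mL containers = 1.437 L) + (three 429 mL containers = 1.287 L) = 2.724 L.
That exceeds the Class 3 express courier limit of 2.5 L.
Class 5.1 quantity: two 0.1 oz packs = 5.68 g.
That is within the Class 5.1 express courier limit of 10 g.
The segregation rule (Class 9 with Class 3) does not apply to Class 3 with Class 5.1.

No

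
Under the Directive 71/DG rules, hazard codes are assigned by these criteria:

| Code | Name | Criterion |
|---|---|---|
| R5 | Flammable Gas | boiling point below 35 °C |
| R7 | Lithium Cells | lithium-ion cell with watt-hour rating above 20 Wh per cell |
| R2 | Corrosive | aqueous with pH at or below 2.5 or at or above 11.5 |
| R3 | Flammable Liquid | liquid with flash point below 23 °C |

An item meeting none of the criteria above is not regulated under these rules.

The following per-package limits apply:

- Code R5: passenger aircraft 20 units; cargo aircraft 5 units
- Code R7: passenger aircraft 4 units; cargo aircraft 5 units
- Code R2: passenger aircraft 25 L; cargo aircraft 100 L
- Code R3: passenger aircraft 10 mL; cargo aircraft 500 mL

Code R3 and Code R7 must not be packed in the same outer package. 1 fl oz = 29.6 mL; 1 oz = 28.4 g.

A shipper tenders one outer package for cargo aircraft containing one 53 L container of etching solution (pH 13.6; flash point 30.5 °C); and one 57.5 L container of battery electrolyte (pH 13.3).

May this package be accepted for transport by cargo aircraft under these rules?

No

Etching solution: pH 13.6 ≥ 11.5 → Code R2 (Corrosive).
With pH 13.3 (≥ 11.5), the battery electrolyte falls in Code R2.
Total Code R2: 53 L + 57.5 L = 110.5 L.
110.5 L exceeds the cargo aircraft limit of 100 L for Code R2.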